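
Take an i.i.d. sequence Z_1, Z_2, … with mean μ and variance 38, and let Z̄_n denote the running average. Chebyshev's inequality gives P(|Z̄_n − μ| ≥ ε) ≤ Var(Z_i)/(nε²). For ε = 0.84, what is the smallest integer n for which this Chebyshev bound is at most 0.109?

495

Require 38/(n·0.84²) ≤ 0.109, i.e. n ≥ 38/(0.109·0.84²) = 494.081.
The smallest integer n is 495.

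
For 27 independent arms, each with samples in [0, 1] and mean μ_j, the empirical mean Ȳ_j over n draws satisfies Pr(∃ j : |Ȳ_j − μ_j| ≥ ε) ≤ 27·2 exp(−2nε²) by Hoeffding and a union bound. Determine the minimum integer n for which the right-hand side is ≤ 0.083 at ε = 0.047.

1467

Need 2·27·exp(−2nε²) ≤ 0.083, i.e. exp(−2nε²) ≤ 0.083/54.
So 2nε² ≥ ln(54/0.083) = 6.477899.
Hence n ≥ 6.477899/(2·0.047²) = 1466.251.
The smallest integer n is 1467.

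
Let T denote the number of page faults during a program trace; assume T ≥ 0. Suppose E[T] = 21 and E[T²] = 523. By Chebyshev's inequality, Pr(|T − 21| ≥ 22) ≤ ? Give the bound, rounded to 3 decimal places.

0.169

Var(T) = E[T²] − (E[T])² = 523 − 441 = 82.
Chebyshev's inequality: Pr(|T − μ| ≥ t) ≤ Var(T)/t² = 82/484 = 0.1694.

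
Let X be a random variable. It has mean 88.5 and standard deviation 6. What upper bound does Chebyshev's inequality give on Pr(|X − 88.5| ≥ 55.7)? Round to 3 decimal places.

Chebyshev: Pr(|X − μ| ≥ t) ≤ Var(X)/t².
Var(X) = σ² = 6² = 36.
Bound = 36 / 3102.49 = 0.0116.

0.012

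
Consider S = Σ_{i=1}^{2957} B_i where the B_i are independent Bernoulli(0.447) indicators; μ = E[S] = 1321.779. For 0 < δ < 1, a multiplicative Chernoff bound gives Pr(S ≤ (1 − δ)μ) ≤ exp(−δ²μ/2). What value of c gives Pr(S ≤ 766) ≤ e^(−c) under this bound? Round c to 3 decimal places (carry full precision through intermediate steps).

116.846

Write 766 = (1 − δ)μ, so δ = 1 − 766/1321.779 = 0.420478…
Then the exponent is δ²μ/2 = (μ − 766)²/(2μ) = 116.846423.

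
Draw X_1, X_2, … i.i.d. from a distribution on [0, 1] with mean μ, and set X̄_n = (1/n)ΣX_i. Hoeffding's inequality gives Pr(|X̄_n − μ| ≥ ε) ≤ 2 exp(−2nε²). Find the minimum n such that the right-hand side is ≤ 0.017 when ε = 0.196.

63

Require 2·exp(−2nε²) ≤ 0.017, i.e. 2nε² ≥ ln(2/0.017) = 4.767689.
So n ≥ 4.767689 / (2·0.196²) = 62.053.
The smallest integer n is 63.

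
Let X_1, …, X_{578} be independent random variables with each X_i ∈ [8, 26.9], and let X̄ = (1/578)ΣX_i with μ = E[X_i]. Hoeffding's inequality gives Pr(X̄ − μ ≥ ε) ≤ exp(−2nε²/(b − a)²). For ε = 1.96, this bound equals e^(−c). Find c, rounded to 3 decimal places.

c = 2nε²/(b − a)² = 2·578·1.96² / 18.9² = 12.4322.

12.432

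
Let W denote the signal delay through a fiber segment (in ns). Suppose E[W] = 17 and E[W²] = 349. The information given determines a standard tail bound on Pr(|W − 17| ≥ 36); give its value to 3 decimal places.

0.046

The first two moments determine the variance, so Chebyshev's inequality is the sharpest standard bound available.
Var(W) = E[W²] − (E[W])² = 349 − 289 = 60.
Chebyshev's inequality: Pr(|W − μ| ≥ t) ≤ Var(W)/t² = 60/1296 = 0.0463.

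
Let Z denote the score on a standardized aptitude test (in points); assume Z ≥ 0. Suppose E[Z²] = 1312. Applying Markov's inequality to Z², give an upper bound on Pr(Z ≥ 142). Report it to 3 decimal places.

Since Z ≥ 0, the event {Z ≥ 142} is the same as {Z² ≥ 20164}.
Markov's inequality applied to Z² gives Pr(Z² ≥ 20164) ≤ E[Z²]/20164 = 1312/20164 = 0.0651.

0.065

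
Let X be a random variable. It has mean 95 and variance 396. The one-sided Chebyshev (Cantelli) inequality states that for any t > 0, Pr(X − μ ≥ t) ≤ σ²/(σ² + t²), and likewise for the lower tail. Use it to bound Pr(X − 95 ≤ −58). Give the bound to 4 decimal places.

Here σ² = 396 and t = 58, so σ² + t² = 3760.
Cantelli's bound: 396/3760 = 0.1053.

0.1053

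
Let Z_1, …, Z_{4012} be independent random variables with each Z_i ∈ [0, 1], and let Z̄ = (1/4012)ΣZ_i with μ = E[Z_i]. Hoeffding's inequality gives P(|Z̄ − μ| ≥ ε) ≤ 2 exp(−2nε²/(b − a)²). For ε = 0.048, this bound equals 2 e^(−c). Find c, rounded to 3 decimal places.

c = 2nε²/(b − a)² = 2·4012·0.048² / 1² = 18.4873.

18.487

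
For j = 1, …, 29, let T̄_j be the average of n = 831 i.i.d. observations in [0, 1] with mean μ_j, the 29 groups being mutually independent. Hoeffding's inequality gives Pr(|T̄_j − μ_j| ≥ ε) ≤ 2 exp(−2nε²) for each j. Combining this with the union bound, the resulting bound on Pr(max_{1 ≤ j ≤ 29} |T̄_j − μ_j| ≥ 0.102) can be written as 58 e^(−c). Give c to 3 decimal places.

17.291

Union bound over the 29 events: Pr(max_{1 ≤ j ≤ 29} |T̄_j − μ_j| ≥ 0.102) ≤ 29·2·exp(−2nε²) = 58 exp(−2·831·0.102²).
So c = 2·831·0.102² = 17.2914.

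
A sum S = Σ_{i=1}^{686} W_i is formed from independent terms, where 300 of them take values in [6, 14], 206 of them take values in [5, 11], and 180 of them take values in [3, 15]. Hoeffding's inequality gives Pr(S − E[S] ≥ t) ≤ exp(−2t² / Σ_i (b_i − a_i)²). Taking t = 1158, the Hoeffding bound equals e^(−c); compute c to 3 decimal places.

Σ(b_i − a_i)² = 300·8² + 206·6² + 180·12² = 52536.
c = 2t² / 52536 = 2·1158² / 52536 = 51.0493.

51.049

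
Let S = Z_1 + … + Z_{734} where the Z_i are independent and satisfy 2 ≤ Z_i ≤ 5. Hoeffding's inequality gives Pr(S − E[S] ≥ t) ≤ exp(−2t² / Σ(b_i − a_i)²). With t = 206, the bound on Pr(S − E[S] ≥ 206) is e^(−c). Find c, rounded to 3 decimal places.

Σ(b_i − a_i)² = 734·(3)² = 6606.
c = 2t²/6606 = 2·206²/6606 = 12.8477.

12.848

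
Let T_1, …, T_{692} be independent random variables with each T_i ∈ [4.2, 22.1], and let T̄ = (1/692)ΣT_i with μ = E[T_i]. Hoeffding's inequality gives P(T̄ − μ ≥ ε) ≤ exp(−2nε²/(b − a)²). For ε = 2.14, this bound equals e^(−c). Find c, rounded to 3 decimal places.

19.781

c = 2nε²/(b − a)² = 2·692·2.14² / 17.9² = 19.7814.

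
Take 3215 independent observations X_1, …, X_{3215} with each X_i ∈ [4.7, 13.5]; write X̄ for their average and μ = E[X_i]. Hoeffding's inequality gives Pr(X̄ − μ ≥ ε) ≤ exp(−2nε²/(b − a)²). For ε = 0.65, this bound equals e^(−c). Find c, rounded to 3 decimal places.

35.081

c = 2nε²/(b − a)² = 2·3215·0.65² / 8.8² = 35.0810.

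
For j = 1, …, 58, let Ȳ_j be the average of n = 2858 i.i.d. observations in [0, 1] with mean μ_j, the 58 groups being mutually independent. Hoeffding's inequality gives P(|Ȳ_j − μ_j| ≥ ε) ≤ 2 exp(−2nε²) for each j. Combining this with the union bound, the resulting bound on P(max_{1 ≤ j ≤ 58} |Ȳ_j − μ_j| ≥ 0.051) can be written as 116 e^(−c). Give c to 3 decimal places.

14.867

Union bound over the 58 events: P(max_{1 ≤ j ≤ 58} |Ȳ_j − μ_j| ≥ 0.051) ≤ 58·2·exp(−2nε²) = 116 exp(−2·2858·0.051²).
So c = 2·2858·0.051² = 14.8673.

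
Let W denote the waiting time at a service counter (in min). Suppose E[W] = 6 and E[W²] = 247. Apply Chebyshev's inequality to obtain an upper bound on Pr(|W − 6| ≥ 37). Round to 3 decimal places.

Var(W) = E[W²] − (E[W])² = 247 − 36 = 211.
Chebyshev's inequality: Pr(|W − μ| ≥ t) ≤ Var(W)/t² = 211/1369 = 0.1541.

0.154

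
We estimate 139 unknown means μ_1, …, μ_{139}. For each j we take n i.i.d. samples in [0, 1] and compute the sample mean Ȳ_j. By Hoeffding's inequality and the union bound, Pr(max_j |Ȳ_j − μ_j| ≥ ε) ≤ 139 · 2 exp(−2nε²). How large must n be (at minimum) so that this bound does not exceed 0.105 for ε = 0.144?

Need 2·139·exp(−2nε²) ≤ 0.105, i.e. exp(−2nε²) ≤ 0.105/278.
So 2nε² ≥ ln(278/0.105) = 7.881416.
Hence n ≥ 7.881416/(2·0.144²) = 190.042.
The smallest integer n is 191.

191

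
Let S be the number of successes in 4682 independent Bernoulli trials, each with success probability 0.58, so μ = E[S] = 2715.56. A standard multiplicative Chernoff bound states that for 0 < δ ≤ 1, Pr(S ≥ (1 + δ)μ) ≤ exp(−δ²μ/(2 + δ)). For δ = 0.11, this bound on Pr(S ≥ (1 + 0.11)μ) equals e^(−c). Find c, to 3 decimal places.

c = δ²μ/(2 + δ) = 0.11²·2715.56/(2 + 0.11) = 15.5726.

15.573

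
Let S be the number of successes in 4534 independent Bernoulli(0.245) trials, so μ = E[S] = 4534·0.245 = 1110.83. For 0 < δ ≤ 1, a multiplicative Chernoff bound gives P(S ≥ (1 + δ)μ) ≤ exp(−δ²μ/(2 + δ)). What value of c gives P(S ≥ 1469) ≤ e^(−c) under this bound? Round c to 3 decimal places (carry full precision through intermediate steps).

49.726

Write 1469 = (1 + δ)μ, so δ = 1469/1110.83 − 1 = 0.3224346…
Then the exponent is δ²μ/(2 + δ) = (1469 − μ)² / (μ·(2 + δ)) = 49.726435.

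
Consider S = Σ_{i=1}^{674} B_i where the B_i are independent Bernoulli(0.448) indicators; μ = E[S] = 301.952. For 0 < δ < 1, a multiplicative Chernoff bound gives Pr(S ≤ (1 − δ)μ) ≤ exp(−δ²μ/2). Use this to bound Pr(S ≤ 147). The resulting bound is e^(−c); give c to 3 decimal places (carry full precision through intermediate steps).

Write 147 = (1 − δ)μ, so δ = 1 − 147/301.952 = 0.5131677…
Then the exponent is δ²μ/2 = (μ − 147)²/(2μ) = 39.758177.

39.758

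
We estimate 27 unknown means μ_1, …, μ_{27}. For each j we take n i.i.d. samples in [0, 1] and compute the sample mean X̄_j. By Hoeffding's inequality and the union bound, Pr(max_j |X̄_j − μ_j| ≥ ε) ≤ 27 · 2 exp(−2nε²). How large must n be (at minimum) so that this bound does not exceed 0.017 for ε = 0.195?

107

Need 2·27·exp(−2nε²) ≤ 0.017, i.e. exp(−2nε²) ≤ 0.017/54.
So 2nε² ≥ ln(54/0.017) = 8.063526.
Hence n ≥ 8.063526/(2·0.195²) = 106.029.
The smallest integer n is 107.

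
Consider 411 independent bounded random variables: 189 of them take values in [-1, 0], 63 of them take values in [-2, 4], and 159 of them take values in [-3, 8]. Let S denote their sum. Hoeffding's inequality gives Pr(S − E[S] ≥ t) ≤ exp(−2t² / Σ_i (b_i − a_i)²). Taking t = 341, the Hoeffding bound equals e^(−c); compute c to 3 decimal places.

Σ(b_i − a_i)² = 189·1² + 63·6² + 159·11² = 21696.
c = 2t² / 21696 = 2·341² / 21696 = 10.7191.

10.719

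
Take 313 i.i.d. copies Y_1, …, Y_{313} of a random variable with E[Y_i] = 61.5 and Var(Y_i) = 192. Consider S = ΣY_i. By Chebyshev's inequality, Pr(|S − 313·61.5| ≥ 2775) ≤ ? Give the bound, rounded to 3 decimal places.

0.008

Var(S) = n·Var(Y_i) = 313·192 = 60096.
Chebyshev: Pr(|S − 313·61.5| ≥ 2775) ≤ Var(S)/2775² = 60096/7700625 = 0.0078.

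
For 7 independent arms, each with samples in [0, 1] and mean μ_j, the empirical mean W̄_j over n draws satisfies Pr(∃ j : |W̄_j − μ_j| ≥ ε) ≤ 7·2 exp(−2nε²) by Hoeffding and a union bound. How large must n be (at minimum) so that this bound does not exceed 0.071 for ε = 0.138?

139

Need 2·7·exp(−2nε²) ≤ 0.071, i.e. exp(−2nε²) ≤ 0.071/14.
So 2nε² ≥ ln(14/0.071) = 5.284133.
Hence n ≥ 5.284133/(2·0.138²) = 138.735.
The smallest integer n is 139.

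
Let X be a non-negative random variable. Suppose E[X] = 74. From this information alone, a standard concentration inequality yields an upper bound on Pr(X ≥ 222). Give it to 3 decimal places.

Only the mean of a non-negative variable is known, so Markov's inequality is the applicable tail bound.
Markov's inequality: for a non-negative random variable, Pr(X ≥ a) ≤ E[X]/a.
Here E[X] = 74 and a = 222, so the bound is 74/222 = 0.3333.

0.333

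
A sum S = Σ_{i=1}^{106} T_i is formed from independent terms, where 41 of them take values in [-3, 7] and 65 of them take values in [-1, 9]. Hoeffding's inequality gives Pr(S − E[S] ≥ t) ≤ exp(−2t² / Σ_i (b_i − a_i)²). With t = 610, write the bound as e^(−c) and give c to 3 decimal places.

Σ(b_i − a_i)² = 41·10² + 65·10² = 10600.
c = 2t² / 10600 = 2·610² / 10600 = 70.2075.

70.208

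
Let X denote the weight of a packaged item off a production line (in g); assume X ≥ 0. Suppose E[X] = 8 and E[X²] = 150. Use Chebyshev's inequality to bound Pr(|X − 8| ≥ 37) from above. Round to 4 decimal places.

Var(X) = E[X²] − (E[X])² = 150 − 64 = 86.
Chebyshev's inequality: Pr(|X − μ| ≥ t) ≤ Var(X)/t² = 86/1369 = 0.0628.

0.0628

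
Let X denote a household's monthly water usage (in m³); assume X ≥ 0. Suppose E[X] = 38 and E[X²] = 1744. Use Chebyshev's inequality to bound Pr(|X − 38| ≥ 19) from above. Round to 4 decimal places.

Var(X) = E[X²] − (E[X])² = 1744 − 1444 = 300.
Chebyshev's inequality: Pr(|X − μ| ≥ t) ≤ Var(X)/t² = 300/361 = 0.8310.

0.8310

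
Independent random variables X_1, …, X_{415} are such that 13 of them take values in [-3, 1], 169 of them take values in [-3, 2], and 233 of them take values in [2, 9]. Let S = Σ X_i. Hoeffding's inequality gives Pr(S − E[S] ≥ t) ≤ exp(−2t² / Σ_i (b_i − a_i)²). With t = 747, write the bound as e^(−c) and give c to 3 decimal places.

Σ(b_i − a_i)² = 13·4² + 169·5² + 233·7² = 15850.
c = 2t² / 15850 = 2·747² / 15850 = 70.4112.

70.411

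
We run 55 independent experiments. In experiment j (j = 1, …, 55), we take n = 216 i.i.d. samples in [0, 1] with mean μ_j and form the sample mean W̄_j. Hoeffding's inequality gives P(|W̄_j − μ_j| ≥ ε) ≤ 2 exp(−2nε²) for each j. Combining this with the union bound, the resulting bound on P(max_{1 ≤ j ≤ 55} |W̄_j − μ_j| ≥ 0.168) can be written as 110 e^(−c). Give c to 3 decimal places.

12.193

Union bound over the 55 events: P(max_{1 ≤ j ≤ 55} |W̄_j − μ_j| ≥ 0.168) ≤ 55·2·exp(−2nε²) = 110 exp(−2·216·0.168²).
So c = 2·216·0.168² = 12.1928.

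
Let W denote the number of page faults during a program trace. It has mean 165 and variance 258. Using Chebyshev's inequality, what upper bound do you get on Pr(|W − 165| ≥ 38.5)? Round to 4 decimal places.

Chebyshev: Pr(|W − μ| ≥ t) ≤ Var(W)/t².
Bound = 258 / 1482.25 = 0.1741.

0.1741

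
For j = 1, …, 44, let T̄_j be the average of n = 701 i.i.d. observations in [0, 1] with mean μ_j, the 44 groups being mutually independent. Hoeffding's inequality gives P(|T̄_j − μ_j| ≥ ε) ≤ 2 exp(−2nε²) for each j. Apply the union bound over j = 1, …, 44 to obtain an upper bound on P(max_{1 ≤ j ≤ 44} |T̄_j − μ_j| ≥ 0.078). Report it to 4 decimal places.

Per-experiment Hoeffding bound: 2·exp(−2·701·0.078²) = 2·exp(−8.52977) = 0.000395.
Union bound over 44 events: 44·0.000395 = 0.01738.

0.0174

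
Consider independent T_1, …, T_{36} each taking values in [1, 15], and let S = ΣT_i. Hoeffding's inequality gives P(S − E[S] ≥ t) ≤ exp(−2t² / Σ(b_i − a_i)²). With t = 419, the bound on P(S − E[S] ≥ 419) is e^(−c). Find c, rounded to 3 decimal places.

49.762

Σ(b_i − a_i)² = 36·(14)² = 7056.
c = 2t²/7056 = 2·419²/7056 = 49.7622.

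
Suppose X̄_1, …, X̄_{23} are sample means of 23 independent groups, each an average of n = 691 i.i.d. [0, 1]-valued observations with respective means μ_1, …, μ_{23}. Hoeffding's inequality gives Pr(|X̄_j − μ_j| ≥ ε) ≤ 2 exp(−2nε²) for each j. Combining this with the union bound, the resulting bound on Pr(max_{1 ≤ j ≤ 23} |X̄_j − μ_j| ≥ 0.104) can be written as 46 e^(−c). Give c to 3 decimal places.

Union bound over the 23 events: Pr(max_{1 ≤ j ≤ 23} |X̄_j − μ_j| ≥ 0.104) ≤ 23·2·exp(−2nε²) = 46 exp(−2·691·0.104²).
So c = 2·691·0.104² = 14.9477.

14.948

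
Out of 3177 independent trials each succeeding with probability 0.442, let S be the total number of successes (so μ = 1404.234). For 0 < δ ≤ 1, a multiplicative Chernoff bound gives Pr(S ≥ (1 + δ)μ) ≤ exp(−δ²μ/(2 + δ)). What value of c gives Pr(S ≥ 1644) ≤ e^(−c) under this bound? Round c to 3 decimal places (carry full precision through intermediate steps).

Write 1644 = (1 + δ)μ, so δ = 1644/1404.234 − 1 = 0.170745…
Then the exponent is δ²μ/(2 + δ) = (1644 − μ)² / (μ·(2 + δ)) = 18.859358.

18.859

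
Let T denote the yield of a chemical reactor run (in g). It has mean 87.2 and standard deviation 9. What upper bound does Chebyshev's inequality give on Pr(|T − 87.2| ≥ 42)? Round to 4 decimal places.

Chebyshev: Pr(|T − μ| ≥ t) ≤ Var(T)/t².
Var(T) = σ² = 9² = 81.
Bound = 81 / 1764 = 0.0459.

0.0459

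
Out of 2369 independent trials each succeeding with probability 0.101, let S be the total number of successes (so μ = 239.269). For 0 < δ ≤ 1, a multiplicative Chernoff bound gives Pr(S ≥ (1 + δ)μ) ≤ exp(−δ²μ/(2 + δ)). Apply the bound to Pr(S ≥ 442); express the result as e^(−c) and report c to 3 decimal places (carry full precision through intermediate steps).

60.328

Write 442 = (1 + δ)μ, so δ = 442/239.269 − 1 = 0.8472932…
Then the exponent is δ²μ/(2 + δ) = (442 − μ)² / (μ·(2 + δ)) = 60.328385.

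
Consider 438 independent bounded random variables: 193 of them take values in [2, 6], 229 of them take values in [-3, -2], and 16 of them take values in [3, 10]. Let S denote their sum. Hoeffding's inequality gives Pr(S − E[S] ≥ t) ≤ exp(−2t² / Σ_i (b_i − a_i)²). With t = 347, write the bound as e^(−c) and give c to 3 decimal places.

Σ(b_i − a_i)² = 193·4² + 229·1² + 16·7² = 4101.
c = 2t² / 4101 = 2·347² / 4101 = 58.7218.

58.722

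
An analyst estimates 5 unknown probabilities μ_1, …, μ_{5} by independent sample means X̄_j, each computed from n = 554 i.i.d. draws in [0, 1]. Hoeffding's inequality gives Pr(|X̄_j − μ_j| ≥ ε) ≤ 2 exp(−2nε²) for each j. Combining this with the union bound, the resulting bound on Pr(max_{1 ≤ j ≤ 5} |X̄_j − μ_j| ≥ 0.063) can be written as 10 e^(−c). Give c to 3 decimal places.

4.398

Union bound over the 5 events: Pr(max_{1 ≤ j ≤ 5} |X̄_j − μ_j| ≥ 0.063) ≤ 5·2·exp(−2nε²) = 10 exp(−2·554·0.063²).
So c = 2·554·0.063² = 4.3977.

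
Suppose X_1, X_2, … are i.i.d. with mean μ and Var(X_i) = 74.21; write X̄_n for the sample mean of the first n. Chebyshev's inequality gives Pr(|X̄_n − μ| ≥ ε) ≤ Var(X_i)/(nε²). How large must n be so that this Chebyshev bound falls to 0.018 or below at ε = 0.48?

17895

Require 74.21/(n·0.48²) ≤ 0.018, i.e. n ≥ 74.21/(0.018·0.48²) = 17894.001.
The smallest integer n is 17895.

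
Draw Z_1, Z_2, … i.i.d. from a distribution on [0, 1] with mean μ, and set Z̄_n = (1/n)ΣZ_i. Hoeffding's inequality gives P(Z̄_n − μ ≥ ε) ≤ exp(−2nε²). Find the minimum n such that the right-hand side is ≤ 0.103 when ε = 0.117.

Require exp(−2nε²) ≤ 0.103, i.e. 2nε² ≥ ln(1/0.103) = 2.273026.
So n ≥ 2.273026 / (2·0.117²) = 83.024.
The smallest integer n is 84.

84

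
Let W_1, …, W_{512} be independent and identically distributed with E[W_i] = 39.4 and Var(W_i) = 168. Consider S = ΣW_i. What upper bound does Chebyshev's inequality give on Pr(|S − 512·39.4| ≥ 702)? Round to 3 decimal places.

Var(S) = n·Var(W_i) = 512·168 = 86016.
Chebyshev: Pr(|S − 512·39.4| ≥ 702) ≤ Var(S)/702² = 86016/492804 = 0.1745.

0.175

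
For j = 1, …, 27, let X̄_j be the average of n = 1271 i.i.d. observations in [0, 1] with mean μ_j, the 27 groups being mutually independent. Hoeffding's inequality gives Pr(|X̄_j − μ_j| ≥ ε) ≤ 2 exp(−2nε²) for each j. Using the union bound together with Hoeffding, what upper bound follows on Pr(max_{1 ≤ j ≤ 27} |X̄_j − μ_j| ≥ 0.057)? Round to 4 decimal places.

Per-experiment Hoeffding bound: 2·exp(−2·1271·0.057²) = 2·exp(−8.25896) = 0.00051786.
Union bound over 27 events: 27·0.00051786 = 0.01398.

0.0140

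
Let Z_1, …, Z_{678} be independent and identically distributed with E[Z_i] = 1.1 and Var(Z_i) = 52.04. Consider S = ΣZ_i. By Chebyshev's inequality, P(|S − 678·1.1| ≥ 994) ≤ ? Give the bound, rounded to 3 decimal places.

Var(S) = n·Var(Z_i) = 678·52.04 = 35283.12.
Chebyshev: P(|S − 678·1.1| ≥ 994) ≤ Var(S)/994² = 35283.12/988036 = 0.0357.

0.036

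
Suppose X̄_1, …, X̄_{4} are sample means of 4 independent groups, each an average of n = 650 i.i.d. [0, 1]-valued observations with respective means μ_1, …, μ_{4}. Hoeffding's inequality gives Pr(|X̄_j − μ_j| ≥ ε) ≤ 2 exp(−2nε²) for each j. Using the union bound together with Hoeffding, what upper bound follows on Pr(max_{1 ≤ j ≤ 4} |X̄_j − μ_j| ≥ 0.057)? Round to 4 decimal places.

Per-experiment Hoeffding bound: 2·exp(−2·650·0.057²) = 2·exp(−4.22370) = 0.029289.
Union bound over 4 events: 4·0.029289 = 0.11715.

0.1172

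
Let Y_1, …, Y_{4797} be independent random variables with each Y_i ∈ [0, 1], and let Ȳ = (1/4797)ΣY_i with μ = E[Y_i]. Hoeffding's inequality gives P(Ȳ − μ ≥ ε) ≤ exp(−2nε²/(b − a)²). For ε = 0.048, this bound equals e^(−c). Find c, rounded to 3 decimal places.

c = 2nε²/(b − a)² = 2·4797·0.048² / 1² = 22.1046.

22.105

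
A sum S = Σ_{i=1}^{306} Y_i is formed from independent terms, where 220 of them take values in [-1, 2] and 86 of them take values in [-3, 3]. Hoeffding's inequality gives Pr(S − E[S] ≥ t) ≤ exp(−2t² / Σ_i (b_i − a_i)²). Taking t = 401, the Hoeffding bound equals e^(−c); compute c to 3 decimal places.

Σ(b_i − a_i)² = 220·3² + 86·6² = 5076.
c = 2t² / 5076 = 2·401² / 5076 = 63.3574.

63.357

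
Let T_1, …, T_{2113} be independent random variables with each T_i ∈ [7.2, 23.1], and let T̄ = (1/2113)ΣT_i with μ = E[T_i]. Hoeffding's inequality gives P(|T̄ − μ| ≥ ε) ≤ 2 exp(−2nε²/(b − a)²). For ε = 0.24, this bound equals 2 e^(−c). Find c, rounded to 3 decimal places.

c = 2nε²/(b − a)² = 2·2113·0.24² / 15.9² = 0.9628.

0.963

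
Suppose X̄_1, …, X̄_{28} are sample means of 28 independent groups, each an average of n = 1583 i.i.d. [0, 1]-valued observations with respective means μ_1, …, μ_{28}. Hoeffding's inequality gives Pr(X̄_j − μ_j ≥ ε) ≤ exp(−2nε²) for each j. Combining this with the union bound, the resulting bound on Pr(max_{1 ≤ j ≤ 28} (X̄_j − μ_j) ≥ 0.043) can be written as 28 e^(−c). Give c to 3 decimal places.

Union bound over the 28 events: Pr(max_{1 ≤ j ≤ 28} (X̄_j − μ_j) ≥ 0.043) ≤ 28·exp(−2nε²) = 28 exp(−2·1583·0.043²).
So c = 2·1583·0.043² = 5.8539.

5.854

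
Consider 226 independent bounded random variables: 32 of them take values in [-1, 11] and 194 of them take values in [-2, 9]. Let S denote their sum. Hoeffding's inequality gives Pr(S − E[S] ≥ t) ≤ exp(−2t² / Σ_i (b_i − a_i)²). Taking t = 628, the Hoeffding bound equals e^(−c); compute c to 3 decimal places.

28.088

Σ(b_i − a_i)² = 32·12² + 194·11² = 28082.
c = 2t² / 28082 = 2·628² / 28082 = 28.0880.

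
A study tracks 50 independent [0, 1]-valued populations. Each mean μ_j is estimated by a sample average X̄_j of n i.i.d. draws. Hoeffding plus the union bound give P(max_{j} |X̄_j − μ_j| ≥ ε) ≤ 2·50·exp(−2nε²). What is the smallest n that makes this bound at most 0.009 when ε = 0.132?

Need 2·50·exp(−2nε²) ≤ 0.009, i.e. exp(−2nε²) ≤ 0.009/100.
So 2nε² ≥ ln(100/0.009) = 9.315701.
Hence n ≥ 9.315701/(2·0.132²) = 267.324.
The smallest integer n is 268.

268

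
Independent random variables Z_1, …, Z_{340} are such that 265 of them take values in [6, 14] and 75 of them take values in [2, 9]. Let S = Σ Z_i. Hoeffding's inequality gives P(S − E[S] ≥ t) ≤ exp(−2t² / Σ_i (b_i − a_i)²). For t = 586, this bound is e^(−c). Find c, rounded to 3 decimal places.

Σ(b_i − a_i)² = 265·8² + 75·7² = 20635.
c = 2t² / 20635 = 2·586² / 20635 = 33.2829.

33.283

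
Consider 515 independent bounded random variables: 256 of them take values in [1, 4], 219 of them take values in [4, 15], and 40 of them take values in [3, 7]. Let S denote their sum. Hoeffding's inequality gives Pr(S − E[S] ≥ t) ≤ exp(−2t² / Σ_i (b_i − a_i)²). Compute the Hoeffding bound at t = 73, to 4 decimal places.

Σ(b_i − a_i)² = 256·3² + 219·11² + 40·4² = 29443.
Exponent = 2·73² / 29443 = 0.36199.
Bound = exp(−0.36199) = 0.69629.

0.6963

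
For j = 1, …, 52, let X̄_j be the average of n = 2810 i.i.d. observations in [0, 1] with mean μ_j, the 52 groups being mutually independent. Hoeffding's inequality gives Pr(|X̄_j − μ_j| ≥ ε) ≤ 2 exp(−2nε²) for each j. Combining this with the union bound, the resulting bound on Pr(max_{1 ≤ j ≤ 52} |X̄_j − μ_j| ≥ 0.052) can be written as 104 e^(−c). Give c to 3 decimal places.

15.196

Union bound over the 52 events: Pr(max_{1 ≤ j ≤ 52} |X̄_j − μ_j| ≥ 0.052) ≤ 52·2·exp(−2nε²) = 104 exp(−2·2810·0.052²).
So c = 2·2810·0.052² = 15.1965.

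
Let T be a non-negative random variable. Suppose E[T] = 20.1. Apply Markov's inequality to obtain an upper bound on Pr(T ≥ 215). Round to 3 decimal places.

0.093

Markov's inequality: for a non-negative random variable, Pr(T ≥ a) ≤ E[T]/a.
Here E[T] = 20.1 and a = 215, so the bound is 20.1/215 = 0.0935.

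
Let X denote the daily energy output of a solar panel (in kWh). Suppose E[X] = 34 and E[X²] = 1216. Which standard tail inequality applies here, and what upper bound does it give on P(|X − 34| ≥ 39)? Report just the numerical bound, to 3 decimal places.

The first two moments determine the variance, so Chebyshev's inequality is the sharpest standard bound available.
Var(X) = E[X²] − (E[X])² = 1216 − 1156 = 60.
Chebyshev's inequality: P(|X − μ| ≥ t) ≤ Var(X)/t² = 60/1521 = 0.0394.

0.039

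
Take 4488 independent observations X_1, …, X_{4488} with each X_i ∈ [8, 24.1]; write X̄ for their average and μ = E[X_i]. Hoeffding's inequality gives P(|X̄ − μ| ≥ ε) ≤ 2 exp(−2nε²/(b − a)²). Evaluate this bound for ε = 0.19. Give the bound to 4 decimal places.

Exponent: 2nε²/(b − a)² = 2·4488·0.19² / 16.1² = 1.25008.
Bound = 2·exp(−1.25008) = 0.57296.

0.5730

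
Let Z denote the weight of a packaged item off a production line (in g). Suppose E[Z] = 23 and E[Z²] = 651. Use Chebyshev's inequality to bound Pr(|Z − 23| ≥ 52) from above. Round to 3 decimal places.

Var(Z) = E[Z²] − (E[Z])² = 651 − 529 = 122.
Chebyshev's inequality: Pr(|Z − μ| ≥ t) ≤ Var(Z)/t² = 122/2704 = 0.0451.

0.045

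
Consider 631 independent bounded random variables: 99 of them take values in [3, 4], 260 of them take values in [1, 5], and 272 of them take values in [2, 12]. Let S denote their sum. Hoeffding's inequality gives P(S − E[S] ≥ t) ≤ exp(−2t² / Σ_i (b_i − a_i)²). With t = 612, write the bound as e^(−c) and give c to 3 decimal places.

Σ(b_i − a_i)² = 99·1² + 260·4² + 272·10² = 31459.
c = 2t² / 31459 = 2·612² / 31459 = 23.8116.

23.812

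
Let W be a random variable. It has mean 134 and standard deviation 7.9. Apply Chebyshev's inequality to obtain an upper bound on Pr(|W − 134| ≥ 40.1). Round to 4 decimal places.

0.0388

Chebyshev: Pr(|W − μ| ≥ t) ≤ Var(W)/t².
Var(W) = σ² = 7.9² = 62.41.
Bound = 62.41 / 1608.01 = 0.0388.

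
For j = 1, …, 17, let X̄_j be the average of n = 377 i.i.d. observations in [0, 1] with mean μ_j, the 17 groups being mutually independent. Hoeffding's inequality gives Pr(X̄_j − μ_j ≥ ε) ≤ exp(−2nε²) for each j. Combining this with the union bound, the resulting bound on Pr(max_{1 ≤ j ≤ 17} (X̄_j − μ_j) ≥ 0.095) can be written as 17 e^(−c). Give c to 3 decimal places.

6.805

Union bound over the 17 events: Pr(max_{1 ≤ j ≤ 17} (X̄_j − μ_j) ≥ 0.095) ≤ 17·exp(−2nε²) = 17 exp(−2·377·0.095²).
So c = 2·377·0.095² = 6.8049.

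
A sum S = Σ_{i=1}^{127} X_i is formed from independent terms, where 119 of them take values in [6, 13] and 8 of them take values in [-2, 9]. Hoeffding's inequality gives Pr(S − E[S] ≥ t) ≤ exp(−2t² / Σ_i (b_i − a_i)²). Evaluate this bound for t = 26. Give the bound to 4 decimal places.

0.8197

Σ(b_i − a_i)² = 119·7² + 8·11² = 6799.
Exponent = 2·26² / 6799 = 0.19885.
Bound = exp(−0.19885) = 0.81967.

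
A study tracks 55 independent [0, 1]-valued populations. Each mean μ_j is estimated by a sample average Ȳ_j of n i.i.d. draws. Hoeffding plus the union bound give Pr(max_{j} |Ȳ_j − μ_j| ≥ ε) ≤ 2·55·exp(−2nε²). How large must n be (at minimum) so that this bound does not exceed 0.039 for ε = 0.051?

1528

Need 2·55·exp(−2nε²) ≤ 0.039, i.e. exp(−2nε²) ≤ 0.039/110.
So 2nε² ≥ ln(110/0.039) = 7.944674.
Hence n ≥ 7.944674/(2·0.051²) = 1527.235.
The smallest integer n is 1528.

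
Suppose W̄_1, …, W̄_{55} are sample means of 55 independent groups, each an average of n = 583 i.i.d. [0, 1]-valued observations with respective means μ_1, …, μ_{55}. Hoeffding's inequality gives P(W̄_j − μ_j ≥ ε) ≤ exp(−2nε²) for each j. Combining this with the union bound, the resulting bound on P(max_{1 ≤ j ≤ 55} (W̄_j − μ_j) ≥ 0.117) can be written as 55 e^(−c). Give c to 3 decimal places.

15.961

Union bound over the 55 events: P(max_{1 ≤ j ≤ 55} (W̄_j − μ_j) ≥ 0.117) ≤ 55·exp(−2nε²) = 55 exp(−2·583·0.117²).
So c = 2·583·0.117² = 15.9614.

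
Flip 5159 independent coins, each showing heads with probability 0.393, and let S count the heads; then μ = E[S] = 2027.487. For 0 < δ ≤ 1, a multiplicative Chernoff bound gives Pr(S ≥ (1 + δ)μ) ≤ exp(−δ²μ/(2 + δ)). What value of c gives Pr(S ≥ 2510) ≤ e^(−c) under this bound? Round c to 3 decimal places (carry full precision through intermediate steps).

Write 2510 = (1 + δ)μ, so δ = 2510/2027.487 − 1 = 0.2379857…
Then the exponent is δ²μ/(2 + δ) = (2510 − μ)² / (μ·(2 + δ)) = 51.310074.

51.310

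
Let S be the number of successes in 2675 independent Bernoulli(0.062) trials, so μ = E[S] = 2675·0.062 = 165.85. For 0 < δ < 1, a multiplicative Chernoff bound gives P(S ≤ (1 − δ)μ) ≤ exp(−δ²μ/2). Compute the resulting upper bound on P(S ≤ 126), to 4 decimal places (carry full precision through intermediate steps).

0.0083

Write 126 = (1 − δ)μ, so δ = 1 − 126/165.85 = 0.2402774…
Then the exponent is δ²μ/2 = (μ − 126)²/(2μ) = 4.787526.
Bound = exp(−4.787526) = 0.00833.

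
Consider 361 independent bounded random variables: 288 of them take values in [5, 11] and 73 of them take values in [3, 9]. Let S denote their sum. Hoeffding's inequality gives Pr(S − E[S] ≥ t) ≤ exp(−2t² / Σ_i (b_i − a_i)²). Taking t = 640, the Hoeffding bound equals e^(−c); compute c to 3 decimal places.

63.035

Σ(b_i − a_i)² = 288·6² + 73·6² = 12996.
c = 2t² / 12996 = 2·640² / 12996 = 63.0348.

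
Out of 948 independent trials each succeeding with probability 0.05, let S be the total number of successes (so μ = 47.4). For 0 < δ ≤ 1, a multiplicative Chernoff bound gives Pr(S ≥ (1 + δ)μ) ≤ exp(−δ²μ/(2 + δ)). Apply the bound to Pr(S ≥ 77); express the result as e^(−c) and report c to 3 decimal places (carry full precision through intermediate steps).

Write 77 = (1 + δ)μ, so δ = 77/47.4 − 1 = 0.6244726…
Then the exponent is δ²μ/(2 + δ) = (77 − μ)² / (μ·(2 + δ)) = 7.043087.

7.043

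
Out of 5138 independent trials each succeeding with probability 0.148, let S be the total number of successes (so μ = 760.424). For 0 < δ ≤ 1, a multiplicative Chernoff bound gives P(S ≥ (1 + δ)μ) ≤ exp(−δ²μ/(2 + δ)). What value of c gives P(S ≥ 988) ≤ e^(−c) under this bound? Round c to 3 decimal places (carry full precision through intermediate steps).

Write 988 = (1 + δ)μ, so δ = 988/760.424 − 1 = 0.2992751…
Then the exponent is δ²μ/(2 + δ) = (988 − μ)² / (μ·(2 + δ)) = 29.621440.

29.621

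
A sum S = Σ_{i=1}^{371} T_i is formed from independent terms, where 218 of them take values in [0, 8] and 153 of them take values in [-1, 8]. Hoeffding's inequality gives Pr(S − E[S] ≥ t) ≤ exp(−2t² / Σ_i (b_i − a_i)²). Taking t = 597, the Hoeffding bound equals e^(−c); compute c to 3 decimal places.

Σ(b_i − a_i)² = 218·8² + 153·9² = 26345.
c = 2t² / 26345 = 2·597² / 26345 = 27.0571.

27.057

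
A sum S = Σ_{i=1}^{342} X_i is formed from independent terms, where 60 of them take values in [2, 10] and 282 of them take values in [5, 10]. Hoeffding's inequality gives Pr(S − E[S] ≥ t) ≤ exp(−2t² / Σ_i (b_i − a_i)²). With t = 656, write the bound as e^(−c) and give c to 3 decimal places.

Σ(b_i − a_i)² = 60·8² + 282·5² = 10890.
c = 2t² / 10890 = 2·656² / 10890 = 79.0332.

79.033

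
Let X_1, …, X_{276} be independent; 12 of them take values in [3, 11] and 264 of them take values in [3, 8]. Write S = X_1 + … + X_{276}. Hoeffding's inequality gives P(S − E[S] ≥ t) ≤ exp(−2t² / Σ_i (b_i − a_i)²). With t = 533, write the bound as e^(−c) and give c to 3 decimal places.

Σ(b_i − a_i)² = 12·8² + 264·5² = 7368.
c = 2t² / 7368 = 2·533² / 7368 = 77.1143.

77.114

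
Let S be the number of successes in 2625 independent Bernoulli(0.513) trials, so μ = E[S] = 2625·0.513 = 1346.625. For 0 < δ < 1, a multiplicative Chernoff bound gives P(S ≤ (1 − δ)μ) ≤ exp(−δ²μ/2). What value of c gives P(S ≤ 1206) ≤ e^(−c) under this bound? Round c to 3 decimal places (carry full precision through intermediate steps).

7.343

Write 1206 = (1 − δ)μ, so δ = 1 − 1206/1346.625 = 0.1044277…
Then the exponent is δ²μ/2 = (μ − 1206)²/(2μ) = 7.342575.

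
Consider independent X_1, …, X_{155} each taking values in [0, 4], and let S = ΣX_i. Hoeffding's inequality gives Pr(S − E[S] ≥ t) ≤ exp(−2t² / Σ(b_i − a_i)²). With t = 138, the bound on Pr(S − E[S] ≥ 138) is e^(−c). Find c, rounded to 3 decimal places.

15.358

Σ(b_i − a_i)² = 155·(4)² = 2480.
c = 2t²/2480 = 2·138²/2480 = 15.3581.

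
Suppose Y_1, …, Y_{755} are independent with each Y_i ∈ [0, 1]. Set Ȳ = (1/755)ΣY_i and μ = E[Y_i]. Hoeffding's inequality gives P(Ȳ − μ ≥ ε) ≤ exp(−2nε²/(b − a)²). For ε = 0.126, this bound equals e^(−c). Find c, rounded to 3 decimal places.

23.973

c = 2nε²/(b − a)² = 2·755·0.126² / 1² = 23.9728.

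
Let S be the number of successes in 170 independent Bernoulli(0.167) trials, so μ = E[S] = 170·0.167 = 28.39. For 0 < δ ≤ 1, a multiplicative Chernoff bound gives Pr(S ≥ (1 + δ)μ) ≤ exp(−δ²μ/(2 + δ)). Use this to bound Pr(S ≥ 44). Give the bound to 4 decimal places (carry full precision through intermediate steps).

Write 44 = (1 + δ)μ, so δ = 44/28.39 − 1 = 0.5498415…
Then the exponent is δ²μ/(2 + δ) = (44 − μ)² / (μ·(2 + δ)) = 3.366102.
Bound = exp(−3.366102) = 0.03452.

0.0345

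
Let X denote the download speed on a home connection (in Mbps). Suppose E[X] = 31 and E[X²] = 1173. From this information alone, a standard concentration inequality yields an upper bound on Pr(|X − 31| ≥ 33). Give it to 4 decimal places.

0.1947

The first two moments determine the variance, so Chebyshev's inequality is the sharpest standard bound available.
Var(X) = E[X²] − (E[X])² = 1173 − 961 = 212.
Chebyshev's inequality: Pr(|X − μ| ≥ t) ≤ Var(X)/t² = 212/1089 = 0.1947.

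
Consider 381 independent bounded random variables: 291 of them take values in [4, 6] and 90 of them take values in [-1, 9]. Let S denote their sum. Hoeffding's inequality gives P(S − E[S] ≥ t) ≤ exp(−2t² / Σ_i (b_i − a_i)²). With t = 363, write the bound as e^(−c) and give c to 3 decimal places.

Σ(b_i − a_i)² = 291·2² + 90·10² = 10164.
c = 2t² / 10164 = 2·363² / 10164 = 25.9286.

25.929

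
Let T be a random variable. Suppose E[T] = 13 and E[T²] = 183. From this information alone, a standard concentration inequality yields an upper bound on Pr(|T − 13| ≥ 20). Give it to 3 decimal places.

The first two moments determine the variance, so Chebyshev's inequality is the sharpest standard bound available.
Var(T) = E[T²] − (E[T])² = 183 − 169 = 14.
Chebyshev's inequality: Pr(|T − μ| ≥ t) ≤ Var(T)/t² = 14/400 = 0.0350.

0.035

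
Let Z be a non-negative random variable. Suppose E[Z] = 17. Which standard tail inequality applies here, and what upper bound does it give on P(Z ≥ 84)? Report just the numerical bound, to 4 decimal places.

Only the mean of a non-negative variable is known, so Markov's inequality is the applicable tail bound.
Markov's inequality: for a non-negative random variable, P(Z ≥ a) ≤ E[Z]/a.
Here E[Z] = 17 and a = 84, so the bound is 17/84 = 0.2024.

0.2024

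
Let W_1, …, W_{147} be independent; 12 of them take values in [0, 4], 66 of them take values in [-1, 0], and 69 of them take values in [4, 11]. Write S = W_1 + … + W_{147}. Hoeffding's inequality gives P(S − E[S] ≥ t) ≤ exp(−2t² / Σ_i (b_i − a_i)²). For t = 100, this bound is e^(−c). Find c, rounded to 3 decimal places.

5.496

Σ(b_i − a_i)² = 12·4² + 66·1² + 69·7² = 3639.
c = 2t² / 3639 = 2·100² / 3639 = 5.4960.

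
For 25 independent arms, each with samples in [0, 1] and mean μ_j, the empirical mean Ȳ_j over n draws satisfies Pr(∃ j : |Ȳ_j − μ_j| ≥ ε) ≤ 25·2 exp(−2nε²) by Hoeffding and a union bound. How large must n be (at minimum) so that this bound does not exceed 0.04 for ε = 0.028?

4548

Need 2·25·exp(−2nε²) ≤ 0.04, i.e. exp(−2nε²) ≤ 0.04/50.
So 2nε² ≥ ln(50/0.04) = 7.130899.
Hence n ≥ 7.130899/(2·0.028²) = 4547.767.
The smallest integer n is 4548.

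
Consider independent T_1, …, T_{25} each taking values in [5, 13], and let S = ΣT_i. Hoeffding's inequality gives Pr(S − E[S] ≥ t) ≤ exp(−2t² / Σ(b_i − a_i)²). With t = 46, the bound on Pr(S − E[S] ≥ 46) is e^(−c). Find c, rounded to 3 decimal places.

Σ(b_i − a_i)² = 25·(8)² = 1600.
c = 2t²/1600 = 2·46²/1600 = 2.6450.

2.645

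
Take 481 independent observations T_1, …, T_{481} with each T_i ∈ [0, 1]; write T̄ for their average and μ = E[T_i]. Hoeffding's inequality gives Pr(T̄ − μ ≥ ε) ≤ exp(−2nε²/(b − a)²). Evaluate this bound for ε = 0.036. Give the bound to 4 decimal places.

0.2874

Exponent: 2nε²/(b − a)² = 2·481·0.036² / 1² = 1.24675.
Bound = exp(−1.24675) = 0.28744.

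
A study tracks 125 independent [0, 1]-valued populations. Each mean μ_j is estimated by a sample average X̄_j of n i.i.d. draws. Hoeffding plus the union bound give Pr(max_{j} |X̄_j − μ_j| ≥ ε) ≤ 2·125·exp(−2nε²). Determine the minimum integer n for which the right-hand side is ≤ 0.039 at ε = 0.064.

Need 2·125·exp(−2nε²) ≤ 0.039, i.e. exp(−2nε²) ≤ 0.039/250.
So 2nε² ≥ ln(250/0.039) = 8.765655.
Hence n ≥ 8.765655/(2·0.064²) = 1070.026.
The smallest integer n is 1071.

1071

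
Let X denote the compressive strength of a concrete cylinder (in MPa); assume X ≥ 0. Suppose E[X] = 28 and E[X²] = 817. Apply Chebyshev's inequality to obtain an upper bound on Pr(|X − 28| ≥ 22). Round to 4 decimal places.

0.0682

Var(X) = E[X²] − (E[X])² = 817 − 784 = 33.
Chebyshev's inequality: Pr(|X − μ| ≥ t) ≤ Var(X)/t² = 33/484 = 0.0682.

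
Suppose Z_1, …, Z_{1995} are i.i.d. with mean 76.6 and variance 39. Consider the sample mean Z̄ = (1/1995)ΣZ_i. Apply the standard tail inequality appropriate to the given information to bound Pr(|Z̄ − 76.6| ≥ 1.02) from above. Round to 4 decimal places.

With mean and variance of each term known, Chebyshev's inequality bounds the deviation of the sum (or sample mean).
Var(Z̄) = Var(Z_i)/n = 39/1995 = 0.019549.
Chebyshev: Pr(|Z̄ − 76.6| ≥ 1.02) ≤ Var(Z̄)/(1.02)² = 39/(1995·1.02²) = 0.0188.

0.0188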